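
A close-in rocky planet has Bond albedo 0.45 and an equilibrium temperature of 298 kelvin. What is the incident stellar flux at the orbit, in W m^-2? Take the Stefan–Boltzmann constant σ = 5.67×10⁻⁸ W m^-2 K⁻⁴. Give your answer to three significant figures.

From S(1−α)/4 = σT⁴: S = 4σT⁴/(1−α).
The emitted flux is σT⁴ = 447.1 W m^-2.
S = 4·447.1/0.55 = 3252 W m^-2.

3250 W m^-2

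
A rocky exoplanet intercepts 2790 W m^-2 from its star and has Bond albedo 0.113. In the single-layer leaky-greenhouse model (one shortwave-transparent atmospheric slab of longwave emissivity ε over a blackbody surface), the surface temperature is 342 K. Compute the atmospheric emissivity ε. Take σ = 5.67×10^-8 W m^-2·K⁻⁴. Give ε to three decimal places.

0.405

First, T_e = [2790·(1−0.113)/(4σ)]^(1/4) = 323.2 K.
T_s⁴ = T_e⁴·2/(2−ε) → ε = 2 − 2(T_e/T_s)⁴ = 2 − 2·(323.2/342)⁴ = 0.4048.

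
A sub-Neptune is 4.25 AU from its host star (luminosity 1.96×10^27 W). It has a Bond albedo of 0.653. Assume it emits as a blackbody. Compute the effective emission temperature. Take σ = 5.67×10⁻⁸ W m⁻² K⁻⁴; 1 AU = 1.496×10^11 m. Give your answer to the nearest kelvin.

156 K

Orbital distance: d = 4.25 AU = 6.358×10^11 m.
Flux at the orbit: S = L/(4πd²) = 1.96×10^27/(4π·(6.36×10^11)²) = 385.8 W m⁻².
The planet absorbs (1−α)S over its disc πR² and re-emits over 4πR², so the mean absorbed flux is (1−0.653)·385.8/4 = 33.47 W m⁻².
In equilibrium σT⁴ equals this, so T = 155.9 K.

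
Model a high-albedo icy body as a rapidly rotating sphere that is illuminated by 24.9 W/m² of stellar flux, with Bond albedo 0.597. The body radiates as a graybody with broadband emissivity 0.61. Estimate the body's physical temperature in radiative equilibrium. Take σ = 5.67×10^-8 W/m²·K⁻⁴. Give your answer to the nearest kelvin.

Absorbed flux (global mean): S(1−α)/4 = 24.90·0.403/4 = 2.509 W/m².
Radiative balance εσT⁴ = 2.509 gives T = [2.509/(0.61·σ)]^(1/4) = 92.29 K.

92 K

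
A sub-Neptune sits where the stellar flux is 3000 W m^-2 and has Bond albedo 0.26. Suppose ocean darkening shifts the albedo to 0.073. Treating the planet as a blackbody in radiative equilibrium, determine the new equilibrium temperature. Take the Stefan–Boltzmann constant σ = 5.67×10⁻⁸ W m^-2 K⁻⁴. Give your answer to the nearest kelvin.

T₂ = [S(1−α₂)/(4σ)]^(1/4) = [3000·0.927/(4σ)]^(1/4) = 332.8 K.

333 kelvin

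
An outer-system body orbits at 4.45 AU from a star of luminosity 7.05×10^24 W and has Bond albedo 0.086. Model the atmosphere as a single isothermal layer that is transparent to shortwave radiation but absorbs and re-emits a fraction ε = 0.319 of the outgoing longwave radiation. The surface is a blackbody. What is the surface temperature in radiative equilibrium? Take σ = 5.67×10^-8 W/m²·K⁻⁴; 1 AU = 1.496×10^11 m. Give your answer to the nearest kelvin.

50 K

Orbital distance: d = 4.45 AU = 6.657×10^11 m.
Spreading L over a sphere of radius d: S = 7.05×10^24/(4π·6.66×10^11²) = 1.266 W/m².
The planet radiates to space at T_e = [S(1−α)/(4σ)]^(1/4) = 47.53 K.
The surface balance (absorbed SW + ε·downward IR = σT_s⁴) with T_a⁴ = T_s⁴/2 reduces to T_s = T_e·[2/(2−ε)]^¼ = 49.64 K.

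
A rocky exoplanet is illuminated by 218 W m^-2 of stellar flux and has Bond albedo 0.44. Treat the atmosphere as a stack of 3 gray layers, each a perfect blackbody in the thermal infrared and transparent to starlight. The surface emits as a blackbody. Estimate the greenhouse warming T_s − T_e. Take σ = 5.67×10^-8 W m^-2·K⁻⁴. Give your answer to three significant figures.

Top-of-atmosphere balance: σT_e⁴ = S(1−α)/4 = 30.52 W m^-2 → T_e = 152.3 K.
T_s = (N+1)^(1/4)·T_e = 215.4 K.
So the greenhouse effect raises the surface by 215.4 − 152.3 = 63.09 K.

63.1 K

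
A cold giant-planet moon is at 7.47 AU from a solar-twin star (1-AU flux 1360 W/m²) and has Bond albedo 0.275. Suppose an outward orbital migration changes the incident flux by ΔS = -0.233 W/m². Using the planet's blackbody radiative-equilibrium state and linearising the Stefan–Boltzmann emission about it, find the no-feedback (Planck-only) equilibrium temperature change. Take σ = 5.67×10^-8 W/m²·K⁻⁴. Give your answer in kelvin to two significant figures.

By the inverse-square law, S = 1360/7.47² = 24.37 W/m².
Unperturbed T_e = [24.37·(1−0.275)/(4σ)]^¼ = 93.95 K.
ΔF = Δ[S(1−α)]/4 = (1−0.275)·-0.233/4 = -0.04223 W/m².
Linearising σT⁴ gives d(σT⁴)/dT = 4σT_e³ = 0.1881 W/m² per K.
So ΔT₀ = -0.04223/0.1881 = -0.225 K.

-0.22 kelvin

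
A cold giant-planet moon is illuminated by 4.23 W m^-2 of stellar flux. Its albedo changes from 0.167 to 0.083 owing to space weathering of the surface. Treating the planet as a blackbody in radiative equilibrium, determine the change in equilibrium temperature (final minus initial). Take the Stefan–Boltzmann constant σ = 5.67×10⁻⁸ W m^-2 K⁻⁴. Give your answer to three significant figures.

1.53 kelvin

With α = 0.167, T₁ = 62.78 K.
Final:   T₂ = [S(1−0.083)/(4σ)]^(1/4) = 64.31 K.
Change: 64.31 − 62.78 = 1.526 K.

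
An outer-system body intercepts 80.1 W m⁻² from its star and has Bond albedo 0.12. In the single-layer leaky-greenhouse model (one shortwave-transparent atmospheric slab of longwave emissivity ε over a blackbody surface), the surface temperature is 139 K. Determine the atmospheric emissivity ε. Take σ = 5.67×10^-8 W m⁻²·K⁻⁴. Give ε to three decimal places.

0.335

Effective temperature: T_e = [S(1−α)/(4σ)]^(1/4) = 132.8 K.
T_s⁴ = T_e⁴·2/(2−ε) → ε = 2 − 2(T_e/T_s)⁴ = 2 − 2·(132.8/139)⁴ = 0.3349.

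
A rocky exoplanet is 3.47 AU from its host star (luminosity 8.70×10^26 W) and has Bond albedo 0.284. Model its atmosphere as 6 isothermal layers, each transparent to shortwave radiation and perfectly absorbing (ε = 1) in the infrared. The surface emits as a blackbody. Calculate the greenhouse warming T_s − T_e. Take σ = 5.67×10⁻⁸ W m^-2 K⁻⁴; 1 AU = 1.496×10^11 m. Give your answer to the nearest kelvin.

106 K

d = 3.47 × 1.496×10^11 m = 5.191×10^11 m.
Spreading L over a sphere of radius d: S = 8.70×10^26/(4π·5.19×10^11²) = 256.9 W m^-2.
The effective emission temperature is T_e = [S(1−α)/(4σ)]^¼ = 168.8 K.
T_s = (N+1)^(1/4)·T_e = 274.5 K.
Warming: T_s − T_e = 105.7 K.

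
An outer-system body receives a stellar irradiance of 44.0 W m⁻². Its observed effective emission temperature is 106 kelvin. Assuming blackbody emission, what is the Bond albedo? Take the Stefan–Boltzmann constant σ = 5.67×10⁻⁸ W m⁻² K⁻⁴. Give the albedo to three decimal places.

0.349

Energy balance: S(1−α)/4 = σT⁴, so 1−α = 4σT⁴/S.
σT⁴ = 7.158 W m⁻², so 4σT⁴ = 28.63 W m⁻².
1−α = 28.63/44.00 = 0.6507, so α = 0.3493.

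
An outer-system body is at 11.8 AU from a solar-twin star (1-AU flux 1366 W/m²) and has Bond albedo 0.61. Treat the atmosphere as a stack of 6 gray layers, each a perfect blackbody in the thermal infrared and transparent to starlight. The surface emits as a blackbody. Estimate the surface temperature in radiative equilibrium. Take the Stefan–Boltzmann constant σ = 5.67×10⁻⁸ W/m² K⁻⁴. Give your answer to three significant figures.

104 kelvin

By the inverse-square law, S = 1366/11.8² = 9.810 W/m².
Top-of-atmosphere balance: σT_e⁴ = S(1−α)/4 = 0.9565 W/m² → T_e = 64.09 K.
Layer-by-layer balance gives σT_s⁴ = (N+1)σT_e⁴, so T_s = 7^¼·64.09 = 104.2 K.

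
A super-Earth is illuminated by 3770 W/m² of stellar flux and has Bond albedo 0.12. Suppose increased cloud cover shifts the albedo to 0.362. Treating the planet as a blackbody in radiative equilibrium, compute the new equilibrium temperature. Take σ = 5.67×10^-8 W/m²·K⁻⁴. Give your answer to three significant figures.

With the new albedo, S(1−α₂)/4 = 601.3 W/m², so T₂ = 320.9 K.

321 kelvin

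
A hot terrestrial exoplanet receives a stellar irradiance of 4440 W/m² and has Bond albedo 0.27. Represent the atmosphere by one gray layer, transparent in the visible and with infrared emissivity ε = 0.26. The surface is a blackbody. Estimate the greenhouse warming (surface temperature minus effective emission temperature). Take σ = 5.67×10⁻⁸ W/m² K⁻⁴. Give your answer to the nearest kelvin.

At the top of the atmosphere, σT_e⁴ = S(1−α)/4 = 810.3 W/m², giving T_e = 345.8 K.
For a single slab of emissivity ε, T_s⁴ = 2T_e⁴/(2−ε); thus T_s = 345.8·(1.149)^(1/4) = 358.0 K.
Greenhouse warming: T_s − T_e = 12.25 K.

12 K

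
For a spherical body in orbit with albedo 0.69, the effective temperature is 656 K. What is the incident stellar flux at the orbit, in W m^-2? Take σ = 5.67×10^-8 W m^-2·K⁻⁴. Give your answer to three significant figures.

Invert the energy balance for S: S = 4σT⁴/(1−α).
The emitted flux is σT⁴ = 10500 W m^-2.
So S = 4×10500/(1−0.69) = 1.355×10^5 W m^-2.

1.35×10^5 W m^-2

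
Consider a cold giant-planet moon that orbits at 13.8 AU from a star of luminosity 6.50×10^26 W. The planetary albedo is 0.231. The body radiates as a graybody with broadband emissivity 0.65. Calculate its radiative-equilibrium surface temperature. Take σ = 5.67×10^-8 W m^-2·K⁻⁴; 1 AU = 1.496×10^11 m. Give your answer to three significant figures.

d = 13.8 × 1.496×10^11 m = 2.064×10^12 m.
S = L/(4πd²) = 12.14 W m^-2.
Absorbed flux (global mean): S(1−α)/4 = 12.14·0.769/4 = 2.333 W m^-2.
Radiative balance εσT⁴ = 2.333 gives T = [2.333/(0.65·σ)]^(1/4) = 89.20 K.

89.2 K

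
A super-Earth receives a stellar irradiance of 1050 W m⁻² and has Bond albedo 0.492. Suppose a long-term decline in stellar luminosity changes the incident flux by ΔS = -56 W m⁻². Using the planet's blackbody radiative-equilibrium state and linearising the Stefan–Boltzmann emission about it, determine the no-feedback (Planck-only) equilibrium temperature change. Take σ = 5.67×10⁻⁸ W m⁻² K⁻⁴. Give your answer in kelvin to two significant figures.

-2.9 kelvin

The baseline emission temperature is T_e = 220.2 K.
ΔF = Δ[S(1−α)]/4 = (1−0.492)·-56/4 = -7.112 W m⁻².
The Planck feedback parameter is 4σT_e³ = 2.422 W m⁻²/K.
So ΔT₀ = -7.112/2.422 = -2.94 K.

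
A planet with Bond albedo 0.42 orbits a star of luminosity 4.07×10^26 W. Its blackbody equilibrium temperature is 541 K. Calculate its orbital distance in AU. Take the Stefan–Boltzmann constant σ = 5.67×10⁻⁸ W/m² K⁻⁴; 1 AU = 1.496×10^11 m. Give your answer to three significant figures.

0.208 AU

The flux needed for this T is 4σT⁴/(1−0.42) = 33500 W/m².
S = L/(4πd²) → d = √(L/4πS) = √(4.07×10^26/(4π·33500)) = 3.109×10^10 m = 0.2079 AU.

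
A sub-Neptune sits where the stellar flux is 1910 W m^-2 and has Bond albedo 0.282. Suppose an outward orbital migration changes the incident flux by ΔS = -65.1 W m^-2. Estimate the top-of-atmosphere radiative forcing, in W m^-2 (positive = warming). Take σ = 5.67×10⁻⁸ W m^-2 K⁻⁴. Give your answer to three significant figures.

TOA radiative forcing: ΔF = (1−α)ΔS/4 = 0.718·(-65.1)/4 = -11.69 W m^-2.

-11.7 W m^-2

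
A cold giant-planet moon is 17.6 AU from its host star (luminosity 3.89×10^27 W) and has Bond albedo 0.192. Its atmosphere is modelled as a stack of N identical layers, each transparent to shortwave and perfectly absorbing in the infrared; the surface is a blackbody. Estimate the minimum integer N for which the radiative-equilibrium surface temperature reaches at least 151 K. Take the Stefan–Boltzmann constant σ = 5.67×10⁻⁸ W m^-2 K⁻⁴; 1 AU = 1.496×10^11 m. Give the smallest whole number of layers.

3

Orbital distance: d = 17.6 AU = 2.633×10^12 m.
Spreading L over a sphere of radius d: S = 3.89×10^27/(4π·2.63×10^12²) = 44.65 W m^-2.
The effective emission temperature is T_e = [S(1−α)/(4σ)]^¼ = 112.3 K.
Need (N+1)T_e⁴ ≥ T_s⁴, i.e. N+1 ≥ (151/112.3)⁴ = 3.268.
So N ≥ 2.268; the smallest integer is N = 3.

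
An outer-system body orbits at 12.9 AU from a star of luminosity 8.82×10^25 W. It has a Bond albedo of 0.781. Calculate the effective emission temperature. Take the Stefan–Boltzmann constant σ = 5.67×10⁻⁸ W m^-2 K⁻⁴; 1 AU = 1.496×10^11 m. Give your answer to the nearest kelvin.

37 K

Orbital distance: d = 12.9 AU = 1.930×10^12 m.
Spreading L over a sphere of radius d: S = 8.82×10^25/(4π·1.93×10^12²) = 1.885 W m^-2.
The planet absorbs (1−α)S over its disc πR² and re-emits over 4πR², so the mean absorbed flux is (1−0.781)·1.885/4 = 0.1032 W m^-2.
Set σT⁴ = 0.1032 → T = (0.1032/σ)^(1/4) = 36.73 K.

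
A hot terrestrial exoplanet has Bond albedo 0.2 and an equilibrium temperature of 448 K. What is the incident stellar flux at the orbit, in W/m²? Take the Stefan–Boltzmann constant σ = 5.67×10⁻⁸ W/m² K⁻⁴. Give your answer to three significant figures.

Invert the energy balance for S: S = 4σT⁴/(1−α).
σT⁴ = 5.67×10⁻⁸·(448)⁴ = 2284 W/m².
So S = 4×2284/(1−0.2) = 11420 W/m².

11400 W/m²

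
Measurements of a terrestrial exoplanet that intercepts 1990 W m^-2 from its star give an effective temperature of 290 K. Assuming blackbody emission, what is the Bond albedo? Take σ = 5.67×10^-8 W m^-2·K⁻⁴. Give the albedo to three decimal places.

Energy balance: S(1−α)/4 = σT⁴, so 1−α = 4σT⁴/S.
σT⁴ = 401.0 W m^-2, so 4σT⁴ = 1604 W m^-2.
Hence α = 1 − 1604/1990 = 0.1939.

0.194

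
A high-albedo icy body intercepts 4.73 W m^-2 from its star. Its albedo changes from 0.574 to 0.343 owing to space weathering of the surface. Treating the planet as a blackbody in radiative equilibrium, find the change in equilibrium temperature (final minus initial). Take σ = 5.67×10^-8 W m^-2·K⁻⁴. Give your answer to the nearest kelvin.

Before: T₁ = [4.730·0.426/(4σ)]^(1/4) = 54.60 K.
With α = 0.343, T₂ = 60.84 K.
ΔT = T₂ − T₁ = 6.245 K.

6 K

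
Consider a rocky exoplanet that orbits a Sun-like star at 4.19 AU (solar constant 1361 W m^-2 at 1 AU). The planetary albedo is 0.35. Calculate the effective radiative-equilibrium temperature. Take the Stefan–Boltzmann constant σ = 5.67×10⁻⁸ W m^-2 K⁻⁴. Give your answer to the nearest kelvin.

Irradiance scales as 1/d², so S = 1361 W m^-2 × (1/4.19)² = 77.52 W m^-2.
The planet absorbs (1−α)S over its disc πR² and re-emits over 4πR², so the mean absorbed flux is (1−0.35)·77.52/4 = 12.60 W m^-2.
Set σT⁴ = 12.60 → T = (12.60/σ)^(1/4) = 122.1 K.

122 K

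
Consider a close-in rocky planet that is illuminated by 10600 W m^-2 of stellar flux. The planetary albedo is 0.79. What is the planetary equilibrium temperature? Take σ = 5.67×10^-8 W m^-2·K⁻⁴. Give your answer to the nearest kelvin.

315 K

Averaging over the sphere, the absorbed flux is S(1−α)/4 = 556.5 W m^-2.
Set σT⁴ = 556.5 → T = (556.5/σ)^(1/4) = 314.8 K.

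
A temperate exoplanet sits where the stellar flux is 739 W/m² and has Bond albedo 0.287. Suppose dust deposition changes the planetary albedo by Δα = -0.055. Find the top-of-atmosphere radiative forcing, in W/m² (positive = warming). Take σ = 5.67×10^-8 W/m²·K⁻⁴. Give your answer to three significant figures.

ΔF = −(S/4)Δα = −(739.0/4)×(-0.055) = 10.16 W/m².

10.2 W/m²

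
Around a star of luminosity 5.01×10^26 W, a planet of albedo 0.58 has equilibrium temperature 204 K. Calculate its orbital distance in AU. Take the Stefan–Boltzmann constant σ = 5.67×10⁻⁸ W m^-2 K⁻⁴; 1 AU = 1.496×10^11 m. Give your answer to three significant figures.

Required flux: S = 4σT⁴/(1−α) = 935.2 W m^-2.
From L = 4πd²S, d = √(5.01×10^26/(4π·935.2)) = 2.065×10^11 m = 1.380 AU.

1.38 AU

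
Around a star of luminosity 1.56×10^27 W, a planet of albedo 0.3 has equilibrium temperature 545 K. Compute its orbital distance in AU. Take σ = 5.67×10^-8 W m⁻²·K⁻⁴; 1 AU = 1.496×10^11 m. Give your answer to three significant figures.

Energy balance gives S = 4σT⁴/(1−α) = 28580 W m⁻².
Then d = [L/(4πS)]^(1/2) = 6.590×10^10 m, i.e. 0.4405 AU.

0.441 AU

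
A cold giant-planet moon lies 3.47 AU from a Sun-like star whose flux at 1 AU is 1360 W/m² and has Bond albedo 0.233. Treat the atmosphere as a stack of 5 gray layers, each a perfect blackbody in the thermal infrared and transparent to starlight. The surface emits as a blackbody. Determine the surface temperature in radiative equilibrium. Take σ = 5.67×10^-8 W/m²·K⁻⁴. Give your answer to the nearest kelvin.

Flux at the orbit: S = 1360/(3.47)² = 112.9 W/m².
The effective emission temperature is T_e = [S(1−α)/(4σ)]^¼ = 139.8 K.
With N = 5 opaque layers, T_s = (N+1)^(1/4)·T_e = 6^(1/4)·139.8 = 218.8 K.

219 kelvin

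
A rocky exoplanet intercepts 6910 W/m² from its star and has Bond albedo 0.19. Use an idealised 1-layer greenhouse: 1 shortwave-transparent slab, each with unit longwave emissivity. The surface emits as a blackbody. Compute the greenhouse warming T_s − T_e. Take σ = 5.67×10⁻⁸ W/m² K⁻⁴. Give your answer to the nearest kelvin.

The effective emission temperature is T_e = [S(1−α)/(4σ)]^¼ = 396.4 K.
Surface: T_s = (2)^¼·T_e = 471.3 K.
So the greenhouse effect raises the surface by 471.3 − 396.4 = 74.99 K.

75 K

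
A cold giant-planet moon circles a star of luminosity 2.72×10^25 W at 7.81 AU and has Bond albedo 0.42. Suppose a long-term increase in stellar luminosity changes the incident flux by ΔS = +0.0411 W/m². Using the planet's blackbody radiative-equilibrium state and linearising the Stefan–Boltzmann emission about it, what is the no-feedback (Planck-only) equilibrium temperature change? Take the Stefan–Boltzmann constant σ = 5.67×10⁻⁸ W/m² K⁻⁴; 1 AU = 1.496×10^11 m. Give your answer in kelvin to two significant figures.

0.29 K

Orbital distance: d = 7.81 AU = 1.168×10^12 m.
Spreading L over a sphere of radius d: S = 2.72×10^25/(4π·1.17×10^12²) = 1.586 W/m².
Reference equilibrium: T_e = [S(1−α)/(4σ)]^(1/4) = 44.87 K.
Only a fraction (1−α) is absorbed and it's spread over 4πR², so ΔF = (1−α)ΔS/4 = 0.005960 W/m².
The Planck feedback parameter is 4σT_e³ = 0.02049 W/m²/K.
So ΔT₀ = 0.005960/0.02049 = 0.291 K.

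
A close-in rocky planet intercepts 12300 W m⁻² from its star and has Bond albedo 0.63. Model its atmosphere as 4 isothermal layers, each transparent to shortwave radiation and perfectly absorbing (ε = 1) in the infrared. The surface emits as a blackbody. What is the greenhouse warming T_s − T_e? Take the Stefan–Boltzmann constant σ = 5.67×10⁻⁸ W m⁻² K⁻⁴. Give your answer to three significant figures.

OLR = S(1−α)/4 = 1138 W m⁻²; the top layer radiates at T_e = 376.4 K.
Surface: T_s = (5)^¼·T_e = 562.8 K.
So the greenhouse effect raises the surface by 562.8 − 376.4 = 186.4 K.

186 kelvin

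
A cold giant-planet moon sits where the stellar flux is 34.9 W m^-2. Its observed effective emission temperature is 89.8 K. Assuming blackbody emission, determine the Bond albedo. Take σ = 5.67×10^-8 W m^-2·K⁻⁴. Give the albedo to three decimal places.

Energy balance: S(1−α)/4 = σT⁴, so 1−α = 4σT⁴/S.
σT⁴ = 3.687 W m^-2, so 4σT⁴ = 14.75 W m^-2.
1−α = 14.75/34.90 = 0.4226, so α = 0.5774.

0.577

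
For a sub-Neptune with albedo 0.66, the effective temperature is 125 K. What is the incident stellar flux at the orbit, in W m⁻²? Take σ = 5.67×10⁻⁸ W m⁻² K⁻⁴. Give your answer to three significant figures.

Invert the energy balance for S: S = 4σT⁴/(1−α).
The emitted flux is σT⁴ = 13.84 W m⁻².
So S = 4×13.84/(1−0.66) = 162.9 W m⁻².

163 W m⁻²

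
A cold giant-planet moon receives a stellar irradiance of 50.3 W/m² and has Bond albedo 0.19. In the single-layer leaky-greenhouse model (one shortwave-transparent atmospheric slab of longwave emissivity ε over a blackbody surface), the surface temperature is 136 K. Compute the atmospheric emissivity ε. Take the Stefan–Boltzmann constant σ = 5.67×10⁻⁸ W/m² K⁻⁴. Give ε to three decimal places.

0.950

Effective temperature: T_e = [S(1−α)/(4σ)]^(1/4) = 115.8 K.
Since (2−ε)/2 = (T_e/T_s)⁴ = 0.5251, ε = 0.9498.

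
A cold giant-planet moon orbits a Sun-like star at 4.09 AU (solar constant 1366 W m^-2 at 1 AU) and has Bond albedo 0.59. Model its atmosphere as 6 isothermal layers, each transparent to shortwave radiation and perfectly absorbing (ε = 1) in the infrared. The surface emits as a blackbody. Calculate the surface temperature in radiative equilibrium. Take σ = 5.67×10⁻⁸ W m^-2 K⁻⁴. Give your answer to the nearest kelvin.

Flux at the orbit: S = 1366/(4.09)² = 81.66 W m^-2.
Top-of-atmosphere balance: σT_e⁴ = S(1−α)/4 = 8.370 W m^-2 → T_e = 110.2 K.
Layer-by-layer balance gives σT_s⁴ = (N+1)σT_e⁴, so T_s = 7^¼·110.2 = 179.3 K.

179 K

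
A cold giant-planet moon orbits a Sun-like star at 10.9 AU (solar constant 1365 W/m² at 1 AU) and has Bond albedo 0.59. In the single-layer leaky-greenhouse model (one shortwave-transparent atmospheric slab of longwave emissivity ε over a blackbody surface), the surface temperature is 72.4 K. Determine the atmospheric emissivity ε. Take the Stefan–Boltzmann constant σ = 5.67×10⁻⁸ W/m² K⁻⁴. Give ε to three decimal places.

Irradiance scales as 1/d², so S = 1365 W/m² × (1/10.9)² = 11.49 W/m².
Effective temperature: T_e = [S(1−α)/(4σ)]^(1/4) = 67.51 K.
T_s⁴ = T_e⁴·2/(2−ε) → ε = 2 − 2(T_e/T_s)⁴ = 2 − 2·(67.51/72.4)⁴ = 0.4882.

0.488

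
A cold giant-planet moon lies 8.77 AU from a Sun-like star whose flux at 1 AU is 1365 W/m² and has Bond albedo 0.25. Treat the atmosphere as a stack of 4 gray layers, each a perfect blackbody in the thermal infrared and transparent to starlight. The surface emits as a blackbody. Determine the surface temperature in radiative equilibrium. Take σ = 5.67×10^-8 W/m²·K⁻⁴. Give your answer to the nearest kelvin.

131 K

Flux at the orbit: S = 1365/(8.77)² = 17.75 W/m².
Top-of-atmosphere balance: σT_e⁴ = S(1−α)/4 = 3.328 W/m² → T_e = 87.53 K.
With N = 4 opaque layers, T_s = (N+1)^(1/4)·T_e = 5^(1/4)·87.53 = 130.9 K.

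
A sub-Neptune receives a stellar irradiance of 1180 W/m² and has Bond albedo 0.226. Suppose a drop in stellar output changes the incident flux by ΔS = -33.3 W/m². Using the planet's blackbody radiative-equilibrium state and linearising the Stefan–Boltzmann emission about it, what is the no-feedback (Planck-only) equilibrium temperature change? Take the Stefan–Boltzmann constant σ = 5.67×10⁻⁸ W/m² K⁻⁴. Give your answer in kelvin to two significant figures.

Reference equilibrium: T_e = [S(1−α)/(4σ)]^(1/4) = 251.9 K.
TOA radiative forcing: ΔF = (1−α)ΔS/4 = 0.774·(-33.3)/4 = -6.444 W/m².
Linearising σT⁴ gives d(σT⁴)/dT = 4σT_e³ = 3.626 W/m² per K.
So ΔT₀ = -6.444/3.626 = -1.78 K.

-1.8 kelvin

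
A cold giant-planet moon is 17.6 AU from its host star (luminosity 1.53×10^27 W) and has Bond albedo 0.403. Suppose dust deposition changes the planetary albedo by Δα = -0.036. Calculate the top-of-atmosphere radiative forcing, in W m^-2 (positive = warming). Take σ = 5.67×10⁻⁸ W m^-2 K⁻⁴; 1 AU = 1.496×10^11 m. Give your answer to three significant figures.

d = 17.6 × 1.496×10^11 m = 2.633×10^12 m.
S = L/(4πd²) = 17.56 W m^-2.
ΔF = −(S/4)Δα = −(17.56/4)×(-0.036) = 0.1581 W m^-2.

0.158 W m^-2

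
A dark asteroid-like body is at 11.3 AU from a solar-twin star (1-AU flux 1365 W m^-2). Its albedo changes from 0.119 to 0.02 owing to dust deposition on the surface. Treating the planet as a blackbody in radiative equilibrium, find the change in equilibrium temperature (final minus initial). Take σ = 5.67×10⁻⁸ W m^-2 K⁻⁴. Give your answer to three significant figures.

By the inverse-square law, S = 1365/11.3² = 10.69 W m^-2.
With α = 0.119, T₁ = 80.27 K.
With α = 0.02, T₂ = 82.44 K.
ΔT = T₂ − T₁ = 2.166 K.

2.17 K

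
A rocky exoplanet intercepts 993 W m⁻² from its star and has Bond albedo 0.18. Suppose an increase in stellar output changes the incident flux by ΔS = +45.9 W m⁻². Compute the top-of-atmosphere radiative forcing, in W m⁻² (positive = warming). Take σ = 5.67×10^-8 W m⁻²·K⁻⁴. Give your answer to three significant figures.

TOA radiative forcing: ΔF = (1−α)ΔS/4 = 0.82·(+45.9)/4 = 9.410 W m⁻².

9.41 W m⁻²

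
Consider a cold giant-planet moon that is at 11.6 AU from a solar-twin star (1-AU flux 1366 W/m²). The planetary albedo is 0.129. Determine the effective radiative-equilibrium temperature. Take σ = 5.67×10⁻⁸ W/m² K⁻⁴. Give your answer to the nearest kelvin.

Flux at the orbit: S = 1366/(11.6)² = 10.15 W/m².
Averaging over the sphere, the absorbed flux is S(1−α)/4 = 2.211 W/m².
Balancing against σT⁴: T = (2.211/5.67×10⁻⁸)^(1/4) = 79.02 K.

79 kelvin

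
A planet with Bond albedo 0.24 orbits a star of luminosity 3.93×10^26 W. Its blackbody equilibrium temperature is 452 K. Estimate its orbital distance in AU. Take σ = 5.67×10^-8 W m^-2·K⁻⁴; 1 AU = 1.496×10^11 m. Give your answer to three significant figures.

The flux needed for this T is 4σT⁴/(1−0.24) = 12460 W m^-2.
S = L/(4πd²) → d = √(L/4πS) = √(3.93×10^26/(4π·12460)) = 5.011×10^10 m = 0.3349 AU.

0.335 AU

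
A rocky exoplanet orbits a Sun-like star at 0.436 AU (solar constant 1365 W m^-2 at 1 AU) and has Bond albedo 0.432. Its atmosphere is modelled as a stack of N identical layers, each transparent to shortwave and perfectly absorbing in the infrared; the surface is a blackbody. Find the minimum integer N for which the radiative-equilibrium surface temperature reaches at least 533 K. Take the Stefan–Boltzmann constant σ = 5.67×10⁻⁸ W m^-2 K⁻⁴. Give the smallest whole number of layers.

By the inverse-square law, S = 1365/0.436² = 7181 W m^-2.
The effective emission temperature is T_e = [S(1−α)/(4σ)]^¼ = 366.2 K.
T_s = (N+1)^(1/4)·T_e ≥ 533 K requires N+1 ≥ (T_s/T_e)⁴ = (533/366.2)⁴ = 4.488.
The minimum whole number is N = 4.

4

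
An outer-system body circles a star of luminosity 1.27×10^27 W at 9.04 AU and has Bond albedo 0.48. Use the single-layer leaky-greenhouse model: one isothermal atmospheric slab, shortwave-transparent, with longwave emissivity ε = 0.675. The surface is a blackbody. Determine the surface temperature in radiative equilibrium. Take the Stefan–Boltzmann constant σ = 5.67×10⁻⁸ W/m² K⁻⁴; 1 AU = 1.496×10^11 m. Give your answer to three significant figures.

d = 9.04 × 1.496×10^11 m = 1.352×10^12 m.
S = L/(4πd²) = 55.26 W/m².
The planet radiates to space at T_e = [S(1−α)/(4σ)]^(1/4) = 106.1 K.
The surface balance (absorbed SW + ε·downward IR = σT_s⁴) with T_a⁴ = T_s⁴/2 reduces to T_s = T_e·[2/(2−ε)]^¼ = 117.6 K.

118 K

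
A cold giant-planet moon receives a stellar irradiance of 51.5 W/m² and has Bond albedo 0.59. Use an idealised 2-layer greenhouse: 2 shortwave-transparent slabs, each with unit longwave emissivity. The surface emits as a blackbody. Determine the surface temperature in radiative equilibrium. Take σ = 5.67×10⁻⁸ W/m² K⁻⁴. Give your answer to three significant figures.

129 kelvin

OLR = S(1−α)/4 = 5.279 W/m²; the top layer radiates at T_e = 98.23 K.
With N = 2 opaque layers, T_s = (N+1)^(1/4)·T_e = 3^(1/4)·98.23 = 129.3 K.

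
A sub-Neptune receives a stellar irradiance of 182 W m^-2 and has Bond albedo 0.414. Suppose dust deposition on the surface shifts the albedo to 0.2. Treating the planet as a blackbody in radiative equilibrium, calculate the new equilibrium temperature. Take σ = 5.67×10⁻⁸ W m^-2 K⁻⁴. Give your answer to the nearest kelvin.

159 K

New equilibrium: T₂ = [(1−0.2)·182.0/(4σ)]^(1/4) = 159.2 K.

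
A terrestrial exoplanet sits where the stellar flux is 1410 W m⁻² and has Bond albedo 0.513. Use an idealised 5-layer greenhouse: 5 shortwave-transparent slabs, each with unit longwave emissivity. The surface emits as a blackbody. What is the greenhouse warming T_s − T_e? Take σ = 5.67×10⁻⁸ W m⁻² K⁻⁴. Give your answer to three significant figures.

The effective emission temperature is T_e = [S(1−α)/(4σ)]^¼ = 234.6 K.
Surface: T_s = (6)^¼·T_e = 367.1 K.
Warming: T_s − T_e = 132.6 K.

133 K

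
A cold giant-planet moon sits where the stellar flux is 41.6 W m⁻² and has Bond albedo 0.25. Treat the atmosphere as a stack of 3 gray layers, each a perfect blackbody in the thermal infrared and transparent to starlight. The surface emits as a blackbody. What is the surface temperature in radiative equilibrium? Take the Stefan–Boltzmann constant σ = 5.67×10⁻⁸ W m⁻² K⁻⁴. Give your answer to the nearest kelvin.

153 K

The effective emission temperature is T_e = [S(1−α)/(4σ)]^¼ = 108.3 K.
Layer-by-layer balance gives σT_s⁴ = (N+1)σT_e⁴, so T_s = 4^¼·108.3 = 153.2 K.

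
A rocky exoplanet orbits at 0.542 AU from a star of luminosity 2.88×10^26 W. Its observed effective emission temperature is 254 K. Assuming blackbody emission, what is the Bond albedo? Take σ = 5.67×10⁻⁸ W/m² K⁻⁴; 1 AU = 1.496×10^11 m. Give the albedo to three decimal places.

0.729

d = 0.542 × 1.496×10^11 m = 8.108×10^10 m.
Spreading L over a sphere of radius d: S = 2.88×10^26/(4π·8.11×10^10²) = 3486 W/m².
Energy balance: S(1−α)/4 = σT⁴, so 1−α = 4σT⁴/S.
4σT⁴ = 4·5.67×10⁻⁸·(254)⁴ = 944.0 W/m².
Hence α = 1 − 944.0/3486 = 0.7292.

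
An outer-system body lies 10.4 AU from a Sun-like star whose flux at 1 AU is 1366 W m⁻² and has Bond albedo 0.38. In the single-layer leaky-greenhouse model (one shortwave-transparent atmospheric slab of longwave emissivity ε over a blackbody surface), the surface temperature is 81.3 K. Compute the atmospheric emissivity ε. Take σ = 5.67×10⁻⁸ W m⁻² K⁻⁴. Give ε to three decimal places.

By the inverse-square law, S = 1366/10.4² = 12.63 W m⁻².
TOA balance gives T_e = 76.65 K.
T_s⁴ = T_e⁴·2/(2−ε) → ε = 2 − 2(T_e/T_s)⁴ = 2 − 2·(76.65/81.3)⁴ = 0.4195.

0.419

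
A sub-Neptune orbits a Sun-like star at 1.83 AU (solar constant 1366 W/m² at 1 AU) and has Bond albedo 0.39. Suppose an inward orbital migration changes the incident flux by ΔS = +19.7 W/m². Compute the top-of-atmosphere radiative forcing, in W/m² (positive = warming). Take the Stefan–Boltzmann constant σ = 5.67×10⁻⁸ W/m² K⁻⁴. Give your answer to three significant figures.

3.00 W/m²

Irradiance scales as 1/d², so S = 1366 W/m² × (1/1.83)² = 407.9 W/m².
ΔF = Δ[S(1−α)]/4 = (1−0.39)·+19.7/4 = 3.004 W/m².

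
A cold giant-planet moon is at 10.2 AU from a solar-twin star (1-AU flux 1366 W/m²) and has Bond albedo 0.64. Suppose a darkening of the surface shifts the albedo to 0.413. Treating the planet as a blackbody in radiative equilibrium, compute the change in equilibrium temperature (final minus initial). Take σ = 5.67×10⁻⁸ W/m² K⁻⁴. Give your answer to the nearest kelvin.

Flux at the orbit: S = 1366/(10.2)² = 13.13 W/m².
With α = 0.64, T₁ = 67.57 K.
With α = 0.413, T₂ = 76.35 K.
ΔT = T₂ − T₁ = 8.785 K.

9 kelvin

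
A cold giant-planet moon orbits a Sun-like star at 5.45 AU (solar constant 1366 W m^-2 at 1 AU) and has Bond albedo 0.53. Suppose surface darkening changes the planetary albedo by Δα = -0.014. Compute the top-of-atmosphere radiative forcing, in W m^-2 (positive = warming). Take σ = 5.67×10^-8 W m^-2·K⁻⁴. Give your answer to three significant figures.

0.161 W m^-2

By the inverse-square law, S = 1366/5.45² = 45.99 W m^-2.
The change in absorbed flux is Δ[S(1−α)/4] = −SΔα/4 = 0.1610 W m^-2.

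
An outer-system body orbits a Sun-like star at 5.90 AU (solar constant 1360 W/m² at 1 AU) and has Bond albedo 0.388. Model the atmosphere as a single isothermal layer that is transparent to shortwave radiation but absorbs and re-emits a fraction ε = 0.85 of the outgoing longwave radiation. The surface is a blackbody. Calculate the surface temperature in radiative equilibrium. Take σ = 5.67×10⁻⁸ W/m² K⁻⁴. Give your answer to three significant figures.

116 K

Flux at the orbit: S = 1360/(5.90)² = 39.07 W/m².
The planet radiates to space at T_e = [S(1−α)/(4σ)]^(1/4) = 101.3 K.
For a single slab of emissivity ε, T_s⁴ = 2T_e⁴/(2−ε); thus T_s = 101.3·(1.739)^(1/4) = 116.4 K.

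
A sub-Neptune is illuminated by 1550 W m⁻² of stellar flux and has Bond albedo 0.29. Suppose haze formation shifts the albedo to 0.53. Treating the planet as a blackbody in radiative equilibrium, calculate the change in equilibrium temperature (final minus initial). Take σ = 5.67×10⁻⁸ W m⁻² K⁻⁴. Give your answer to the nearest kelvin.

-26 K

Initial: T₁ = [S(1−0.29)/(4σ)]^(1/4) = 263.9 K.
With α = 0.53, T₂ = 238.1 K.
Change: 238.1 − 263.9 = -25.86 K.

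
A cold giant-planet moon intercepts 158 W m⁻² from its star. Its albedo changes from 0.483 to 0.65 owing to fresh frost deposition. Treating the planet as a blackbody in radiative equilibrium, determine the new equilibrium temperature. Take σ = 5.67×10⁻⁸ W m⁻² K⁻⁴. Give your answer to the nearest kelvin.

125 kelvin

With the new albedo, S(1−α₂)/4 = 13.82 W m⁻², so T₂ = 125.0 K.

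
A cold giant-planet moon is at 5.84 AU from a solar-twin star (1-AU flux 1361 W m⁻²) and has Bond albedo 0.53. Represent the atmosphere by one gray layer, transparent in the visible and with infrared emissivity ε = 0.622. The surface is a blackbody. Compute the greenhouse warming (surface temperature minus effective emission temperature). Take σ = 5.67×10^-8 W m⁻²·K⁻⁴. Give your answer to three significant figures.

9.31 kelvin

Flux at the orbit: S = 1361/(5.84)² = 39.91 W m⁻².
At the top of the atmosphere, σT_e⁴ = S(1−α)/4 = 4.689 W m⁻², giving T_e = 95.36 K.
The surface balance (absorbed SW + ε·downward IR = σT_s⁴) with T_a⁴ = T_s⁴/2 reduces to T_s = T_e·[2/(2−ε)]^¼ = 104.7 K.
The atmosphere warms the surface by 9.308 K.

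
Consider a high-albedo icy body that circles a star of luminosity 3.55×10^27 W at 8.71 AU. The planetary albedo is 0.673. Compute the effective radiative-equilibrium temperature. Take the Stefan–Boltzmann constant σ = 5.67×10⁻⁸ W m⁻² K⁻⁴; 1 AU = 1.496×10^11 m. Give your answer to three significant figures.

d = 8.71 × 1.496×10^11 m = 1.303×10^12 m.
Spreading L over a sphere of radius d: S = 3.55×10^27/(4π·1.30×10^12²) = 166.4 W m⁻².
The planet absorbs (1−α)S over its disc πR² and re-emits over 4πR², so the mean absorbed flux is (1−0.673)·166.4/4 = 13.60 W m⁻².
Balancing against σT⁴: T = (13.60/5.67×10⁻⁸)^(1/4) = 124.5 K.

124 kelvin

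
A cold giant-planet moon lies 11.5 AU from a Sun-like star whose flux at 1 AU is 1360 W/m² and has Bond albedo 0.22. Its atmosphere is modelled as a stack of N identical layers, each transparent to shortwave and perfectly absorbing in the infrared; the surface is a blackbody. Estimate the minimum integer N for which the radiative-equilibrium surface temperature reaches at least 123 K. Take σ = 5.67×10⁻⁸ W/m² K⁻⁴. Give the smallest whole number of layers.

Flux at the orbit: S = 1360/(11.5)² = 10.28 W/m².
Top-of-atmosphere balance: σT_e⁴ = S(1−α)/4 = 2.005 W/m² → T_e = 77.12 K.
Need (N+1)T_e⁴ ≥ T_s⁴, i.e. N+1 ≥ (123/77.12)⁴ = 6.472.
Rounding up, N = 6.

6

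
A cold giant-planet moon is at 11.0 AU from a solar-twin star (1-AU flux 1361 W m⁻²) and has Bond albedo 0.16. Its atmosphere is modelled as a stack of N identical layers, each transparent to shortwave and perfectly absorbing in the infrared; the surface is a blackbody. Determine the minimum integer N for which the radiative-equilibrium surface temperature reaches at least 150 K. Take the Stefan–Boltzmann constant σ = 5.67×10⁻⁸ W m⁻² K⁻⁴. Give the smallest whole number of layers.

Flux at the orbit: S = 1361/(11.0)² = 11.25 W m⁻².
Top-of-atmosphere balance: σT_e⁴ = S(1−α)/4 = 2.362 W m⁻² → T_e = 80.34 K.
Need (N+1)T_e⁴ ≥ T_s⁴, i.e. N+1 ≥ (150/80.34)⁴ = 12.152.
So N ≥ 11.152; the smallest integer is N = 12.

12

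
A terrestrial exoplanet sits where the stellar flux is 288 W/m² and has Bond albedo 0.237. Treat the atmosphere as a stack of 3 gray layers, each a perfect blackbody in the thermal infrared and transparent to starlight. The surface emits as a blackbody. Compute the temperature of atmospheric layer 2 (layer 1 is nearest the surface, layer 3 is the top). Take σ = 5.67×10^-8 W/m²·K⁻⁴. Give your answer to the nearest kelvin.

The effective emission temperature is T_e = [S(1−α)/(4σ)]^¼ = 176.4 K.
In the N-layer model, layer k (counted from the surface) has T_k = (N+1−k)^(1/4)·T_e.
T_2 = (2)^(1/4)·176.4 = 209.8 K.

210 K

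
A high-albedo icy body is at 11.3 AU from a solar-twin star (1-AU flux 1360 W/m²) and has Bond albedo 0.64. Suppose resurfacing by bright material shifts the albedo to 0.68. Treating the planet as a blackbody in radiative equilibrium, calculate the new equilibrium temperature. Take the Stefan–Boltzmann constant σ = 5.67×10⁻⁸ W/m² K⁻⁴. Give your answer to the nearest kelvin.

Irradiance scales as 1/d², so S = 1360 W/m² × (1/11.3)² = 10.65 W/m².
New equilibrium: T₂ = [(1−0.68)·10.65/(4σ)]^(1/4) = 62.26 K.

62 kelvin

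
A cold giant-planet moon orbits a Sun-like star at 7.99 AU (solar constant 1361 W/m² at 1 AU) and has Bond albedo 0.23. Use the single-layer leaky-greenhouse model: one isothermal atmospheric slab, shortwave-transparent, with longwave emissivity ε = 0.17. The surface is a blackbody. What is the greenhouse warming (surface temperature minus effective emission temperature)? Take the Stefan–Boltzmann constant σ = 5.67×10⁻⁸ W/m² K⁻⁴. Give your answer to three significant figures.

2.07 K

Irradiance scales as 1/d², so S = 1361 W/m² × (1/7.99)² = 21.32 W/m².
The planet radiates to space at T_e = [S(1−α)/(4σ)]^(1/4) = 92.24 K.
For a single slab of emissivity ε, T_s⁴ = 2T_e⁴/(2−ε); thus T_s = 92.24·(1.093)^(1/4) = 94.31 K.
T_s − T_e = 94.31 − 92.24 = 2.071 K.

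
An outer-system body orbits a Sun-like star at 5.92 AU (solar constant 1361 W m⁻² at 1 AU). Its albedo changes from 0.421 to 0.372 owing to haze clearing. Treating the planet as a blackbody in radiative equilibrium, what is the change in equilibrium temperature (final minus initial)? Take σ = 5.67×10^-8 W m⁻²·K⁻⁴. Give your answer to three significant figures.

Irradiance scales as 1/d², so S = 1361 W m⁻² × (1/5.92)² = 38.83 W m⁻².
With α = 0.421, T₁ = 99.78 K.
After:  T₂ = [38.83·0.628/(4σ)]^(1/4) = 101.8 K.
ΔT = T₂ − T₁ = 2.047 K.

2.05 K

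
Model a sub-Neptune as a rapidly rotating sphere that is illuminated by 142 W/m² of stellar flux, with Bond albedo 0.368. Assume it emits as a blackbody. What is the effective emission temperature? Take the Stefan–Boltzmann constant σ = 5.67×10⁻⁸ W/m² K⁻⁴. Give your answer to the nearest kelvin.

141 kelvin

The planet absorbs (1−α)S over its disc πR² and re-emits over 4πR², so the mean absorbed flux is (1−0.368)·142.0/4 = 22.44 W/m².
Set σT⁴ = 22.44 → T = (22.44/σ)^(1/4) = 141.0 K.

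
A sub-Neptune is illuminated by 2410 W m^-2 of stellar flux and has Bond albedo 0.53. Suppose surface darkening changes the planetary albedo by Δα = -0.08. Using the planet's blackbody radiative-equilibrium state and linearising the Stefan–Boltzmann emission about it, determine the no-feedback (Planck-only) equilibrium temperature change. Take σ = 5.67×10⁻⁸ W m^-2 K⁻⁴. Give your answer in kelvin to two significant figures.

Unperturbed T_e = [2410·(1−0.53)/(4σ)]^¼ = 265.8 K.
TOA radiative forcing: ΔF = −S·Δα/4 = −2410·(-0.08)/4 = 48.20 W m^-2.
The Planck feedback parameter is 4σT_e³ = 4.261 W m^-2/K.
Hence the no-feedback warming is ΔF/(4σT_e³) = 11.3 K.

11 kelvin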